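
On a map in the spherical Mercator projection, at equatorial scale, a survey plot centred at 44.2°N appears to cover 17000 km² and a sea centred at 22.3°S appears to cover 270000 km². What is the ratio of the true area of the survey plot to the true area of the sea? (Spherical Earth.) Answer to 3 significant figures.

0.0378

On Mercator the areal scale is sec²φ, so true area = apparent × cos²φ.
True area of survey plot: 17000 × cos²(44.2°) = 17000 × 0.5140 = 8737 km².
True area of sea: 270000 × cos²(22.3°) = 270000 × 0.8560 = 231100 km².
Ratio = 8737 / 231100 ≈ 0.0378.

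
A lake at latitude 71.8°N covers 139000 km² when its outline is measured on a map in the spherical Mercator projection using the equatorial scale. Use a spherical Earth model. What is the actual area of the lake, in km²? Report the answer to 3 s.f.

13600 km²

For Mercator, h = k = sec φ (a conformal cylindrical projection has a single point scale, 1/cos φ).
Areal scale = k² = sec²φ = 1/cos²(71.8°) = 1/0.3123² = 10.25.
True area = apparent / (areal scale) = 139000 / 10.25 ≈ 13600 km².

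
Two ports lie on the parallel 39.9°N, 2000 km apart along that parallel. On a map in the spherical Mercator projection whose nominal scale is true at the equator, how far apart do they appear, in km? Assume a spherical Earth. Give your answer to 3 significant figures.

For Mercator, h = k = sec φ (a conformal cylindrical projection has a single point scale, 1/cos φ).
Along the parallel, k = sec 39.9° = 1/0.7672 = 1.304.
Map distance = 2000 × 1.304 ≈ 2610 km.

2610 km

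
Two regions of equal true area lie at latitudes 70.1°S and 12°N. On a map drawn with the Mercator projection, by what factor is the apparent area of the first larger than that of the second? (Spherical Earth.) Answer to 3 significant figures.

Mercator areal scale is sec²φ.
At 70.1°: sec²(70.1°) = 1/0.3404² = 8.631.
At 12°: sec²(12°) = 1/0.9781² = 1.045.
Ratio = 8.631/1.045 = cos²(12°)/cos²(70.1°) ≈ 8.26.

8.26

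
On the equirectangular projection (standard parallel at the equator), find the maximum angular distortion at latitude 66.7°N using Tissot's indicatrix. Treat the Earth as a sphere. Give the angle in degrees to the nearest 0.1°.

Plate carrée maps x = Rλ, y = Rφ. The meridian scale is h = 1 and the parallel scale is k = 1/cos φ = sec φ.
At 66.7°: h = 1.000, k = 2.528; principal scales a = 2.528, b = 1.000.
sin(ω/2) = (a − b)/(a + b) = 1.528/3.528 = 0.4331, so ω = 2 arcsin(0.4331) ≈ 51.3°.

51.3°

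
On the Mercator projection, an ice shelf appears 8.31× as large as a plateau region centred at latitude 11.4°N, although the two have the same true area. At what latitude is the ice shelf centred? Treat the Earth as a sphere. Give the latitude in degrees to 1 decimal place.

Mercator areal scale is sec²φ, so apparent-area ratio = sec²φ₁ / sec²φ₂ = cos²φ₂ / cos²φ₁.
cos²φ₂ / cos²φ₁ = 8.31  ⇒  cos φ₁ = cos 11.4° / √8.31 = 0.9803/2.883 = 0.3401.
φ₁ = arccos(0.3401) ≈ 70.1°.

70.1°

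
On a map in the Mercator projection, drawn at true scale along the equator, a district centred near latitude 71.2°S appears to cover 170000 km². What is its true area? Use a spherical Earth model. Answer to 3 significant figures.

For Mercator, h = k = sec φ (a conformal cylindrical projection has a single point scale, 1/cos φ).
Areal scale = k² = sec²φ = 1/cos²(71.2°) = 1/0.3223² = 9.629.
True area = apparent / (areal scale) = 170000 / 9.629 ≈ 17700 km².

17700 km²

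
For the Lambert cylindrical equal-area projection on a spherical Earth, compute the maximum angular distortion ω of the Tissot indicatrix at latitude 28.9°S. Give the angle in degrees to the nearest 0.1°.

The Lambert cylindrical equal-area projection is the cylindrical equal-area projection with its standard parallel at the equator (φ₀ = 0). Cylindrical equal-area (φ₀ = 0°): h = cos φ / cos 0° along meridians, k = cos 0° / cos φ along parallels; h·k = 1.
At 28.9°: h = 0.8755, k = 1.142; principal scales a = 1.142, b = 0.8755.
sin(ω/2) = (a − b)/(a + b) = 0.2668/2.018 = 0.1322, so ω = 2 arcsin(0.1322) ≈ 15.2°.

15.2°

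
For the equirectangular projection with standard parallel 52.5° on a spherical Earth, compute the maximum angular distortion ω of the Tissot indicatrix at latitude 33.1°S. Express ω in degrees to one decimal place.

In the equirectangular projection with standard parallel φ₀ = 52.5° (x = Rλ cos φ₀, y = Rφ), meridians are true-scale (h = 1) and the parallel scale is k = cos φ₀ / cos φ.
At 33.1°: h = 1.000, k = 0.7267; principal scales a = 1.000, b = 0.7267.
sin(ω/2) = (a − b)/(a + b) = 0.2733/1.727 = 0.1583, so ω = 2 arcsin(0.1583) ≈ 18.2°.

18.2°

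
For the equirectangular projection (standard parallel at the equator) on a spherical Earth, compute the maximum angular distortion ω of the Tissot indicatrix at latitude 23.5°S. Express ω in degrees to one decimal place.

Plate carrée maps x = Rλ, y = Rφ. The meridian scale is h = 1 and the parallel scale is k = 1/cos φ = sec φ.
At 23.5°: h = 1.000, k = 1.090; principal scales a = 1.090, b = 1.000.
sin(ω/2) = (a − b)/(a + b) = 0.09044/2.090 = 0.04326, so ω = 2 arcsin(0.04326) ≈ 5.0°.

5.0°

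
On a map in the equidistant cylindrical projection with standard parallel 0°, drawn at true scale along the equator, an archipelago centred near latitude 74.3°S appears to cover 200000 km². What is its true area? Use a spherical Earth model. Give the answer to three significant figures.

In the plate carrée (x = Rλ, y = Rφ), meridians are true-scale (h = 1) and parallels are stretched by k = sec φ.
Areal scale = h·k = 1 × sec φ; at 74.3°, h = 1.000, k = 3.695, so h·k = 3.695.
True area = apparent / (areal scale) = 200000 / 3.695 ≈ 54100 km².

54100 km²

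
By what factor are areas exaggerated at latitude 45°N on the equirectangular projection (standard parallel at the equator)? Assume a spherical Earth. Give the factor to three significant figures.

For the equirectangular projection with φ₀ = 0 (plate carrée), h = 1 along meridians and k = sec φ along parallels.
Areal scale = h·k = 1 × sec φ; at 45°, h = 1.000, k = 1.414, so h·k = 1.414.

1.41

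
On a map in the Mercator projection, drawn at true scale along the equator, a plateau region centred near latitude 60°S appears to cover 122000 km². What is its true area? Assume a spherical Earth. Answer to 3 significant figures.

Mercator is conformal, so the point scale is isotropic: h = k = sec φ = 1/cos φ.
Areal scale = k² = sec²φ = 1/cos²(60°) = 1/0.5000² = 4.000.
True area = apparent / (areal scale) = 122000 / 4.000 ≈ 30500 km².

30500 km²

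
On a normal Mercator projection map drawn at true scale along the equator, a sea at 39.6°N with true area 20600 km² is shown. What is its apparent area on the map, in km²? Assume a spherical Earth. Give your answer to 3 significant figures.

The Mercator projection is conformal; its linear scale factor is the same in every direction and equals sec φ = 1/cos φ.
Areal scale = k² = sec²φ = 1/cos²(39.6°) = 1/0.7705² = 1.684.
Apparent area = 20600 × 1.684 ≈ 34700 km².

34700 km²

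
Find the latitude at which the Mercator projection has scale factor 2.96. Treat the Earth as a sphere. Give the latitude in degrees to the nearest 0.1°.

70.3°

Mercator scale is k = sec φ = 1/cos φ.
1/cos φ = 2.96  ⇒  cos φ = 0.3378  ⇒  φ = arccos(0.3378) ≈ 70.3°.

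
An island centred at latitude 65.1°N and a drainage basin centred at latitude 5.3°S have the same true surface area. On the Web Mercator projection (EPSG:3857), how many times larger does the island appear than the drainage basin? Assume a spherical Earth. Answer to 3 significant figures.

On Mercator, area is exaggerated by sec²φ = 1/cos²φ.
At 65.1°: sec²(65.1°) = 1/0.4210² = 5.641.
At 5.3°: sec²(5.3°) = 1/0.9957² = 1.009.
Ratio = 5.641/1.009 = cos²(5.3°)/cos²(65.1°) ≈ 5.59.

5.59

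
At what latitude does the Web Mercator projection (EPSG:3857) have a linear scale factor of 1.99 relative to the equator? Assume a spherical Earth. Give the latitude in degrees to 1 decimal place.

Mercator scale is k = sec φ = 1/cos φ.
1/cos φ = 1.99  ⇒  cos φ = 0.5025  ⇒  φ = arccos(0.5025) ≈ 59.8°.

59.8°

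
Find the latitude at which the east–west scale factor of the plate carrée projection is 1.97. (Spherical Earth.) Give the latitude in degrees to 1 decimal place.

Plate carrée: h = 1, k = sec φ along parallels.
sec φ = 1.97  ⇒  cos φ = 0.5076  ⇒  φ ≈ 59.5°.

59.5°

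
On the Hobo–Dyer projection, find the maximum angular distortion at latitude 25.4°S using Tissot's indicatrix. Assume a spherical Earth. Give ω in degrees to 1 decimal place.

14.8°

The Hobo–Dyer projection is cylindrical equal-area with φ₀ = 37.5°. For cylindrical equal-area with standard parallel φ₀, h = cos φ / cos φ₀ and k = cos φ₀ / cos φ, so h·k = 1.
At 25.4°: h = 1.139, k = 0.8782; principal scales a = 1.139, b = 0.8782.
sin(ω/2) = (a − b)/(a + b) = 0.2604/2.017 = 0.1291, so ω = 2 arcsin(0.1291) ≈ 14.8°.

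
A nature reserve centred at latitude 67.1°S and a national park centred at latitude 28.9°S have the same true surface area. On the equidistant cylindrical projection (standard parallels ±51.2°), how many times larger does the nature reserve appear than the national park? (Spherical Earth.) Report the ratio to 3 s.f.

With standard parallel φ₀ = 51.2°, the equirectangular projection gives x = Rλ cos φ₀, y = Rφ, so h = 1 and k = cos 51.2° / cos φ.
Areal scale at 67.1°: h·k = 1.000 × 1.610 = 1.610.
Areal scale at 28.9°: h·k = 1.000 × 0.7157 = 0.7157.
Ratio = 1.610/0.7157 ≈ 2.25.

2.25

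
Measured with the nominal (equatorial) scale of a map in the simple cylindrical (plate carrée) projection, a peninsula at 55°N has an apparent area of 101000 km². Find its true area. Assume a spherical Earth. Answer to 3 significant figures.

57900 km²

For the equirectangular projection with φ₀ = 0 (plate carrée), h = 1 along meridians and k = sec φ along parallels.
Areal scale = h·k = 1 × sec φ; at 55°, h = 1.000, k = 1.743, so h·k = 1.743.
True area = apparent / (areal scale) = 101000 / 1.743 ≈ 57900 km².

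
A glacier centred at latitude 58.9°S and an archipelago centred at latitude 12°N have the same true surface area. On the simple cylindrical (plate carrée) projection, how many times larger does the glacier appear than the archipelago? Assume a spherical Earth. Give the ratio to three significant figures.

1.89

For the equirectangular projection with φ₀ = 0 (plate carrée), h = 1 along meridians and k = sec φ along parallels.
Areal scale at 58.9°: h·k = 1.000 × 1.936 = 1.936.
Areal scale at 12°: h·k = 1.000 × 1.022 = 1.022.
Ratio = 1.936/1.022 ≈ 1.89.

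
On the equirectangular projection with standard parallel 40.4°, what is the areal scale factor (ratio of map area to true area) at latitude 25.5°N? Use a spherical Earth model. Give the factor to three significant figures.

0.844

The equidistant cylindrical projection with φ₀ = 40.4° has h = 1 (meridians true) and k = cos φ₀ / cos φ along parallels.
Areal scale = h·k = 1 × cos φ₀ / cos φ; at 25.5°, h = 1.000, k = 0.8437, so h·k = 0.8437.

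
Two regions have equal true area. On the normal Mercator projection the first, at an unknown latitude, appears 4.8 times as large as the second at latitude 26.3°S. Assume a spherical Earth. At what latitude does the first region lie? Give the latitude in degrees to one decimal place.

65.8°

On Mercator, (apparent₁)/(apparent₂) = sec²φ₁ / sec²φ₂ when true areas are equal.
cos²φ₂ / cos²φ₁ = 4.8  ⇒  cos φ₁ = cos 26.3° / √4.8 = 0.8965/2.191 = 0.4092.
φ₁ = arccos(0.4092) ≈ 65.8°.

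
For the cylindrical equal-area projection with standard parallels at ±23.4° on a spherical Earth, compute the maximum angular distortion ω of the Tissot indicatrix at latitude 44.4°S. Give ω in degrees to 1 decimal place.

Cylindrical equal-area (φ₀ = 23.4°): h = cos φ / cos 23.4° along meridians, k = cos 23.4° / cos φ along parallels; h·k = 1.
At 44.4°: h = 0.7785, k = 1.285; principal scales a = 1.285, b = 0.7785.
sin(ω/2) = (a − b)/(a + b) = 0.5060/2.063 = 0.2453, so ω = 2 arcsin(0.2453) ≈ 28.4°.

28.4°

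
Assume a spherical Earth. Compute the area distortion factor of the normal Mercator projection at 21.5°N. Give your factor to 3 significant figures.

1.16

For Mercator, h = k = sec φ (a conformal cylindrical projection has a single point scale, 1/cos φ).
Areal scale = k² = sec²φ = 1/cos²(21.5°) = 1/0.9304² = 1.155.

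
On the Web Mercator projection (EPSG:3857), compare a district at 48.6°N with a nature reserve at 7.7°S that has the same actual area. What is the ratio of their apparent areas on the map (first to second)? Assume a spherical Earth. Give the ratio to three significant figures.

On Mercator, area is exaggerated by sec²φ = 1/cos²φ.
At 48.6°: sec²(48.6°) = 1/0.6613² = 2.287.
At 7.7°: sec²(7.7°) = 1/0.9910² = 1.018.
Ratio = 2.287/1.018 = cos²(7.7°)/cos²(48.6°) ≈ 2.25.

2.25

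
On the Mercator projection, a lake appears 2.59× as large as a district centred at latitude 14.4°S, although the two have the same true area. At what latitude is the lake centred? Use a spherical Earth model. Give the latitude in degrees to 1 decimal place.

For equal true areas on Mercator, apparent areas scale as sec²φ, so the ratio is cos²φ₂ / cos²φ₁.
cos²φ₂ / cos²φ₁ = 2.59  ⇒  cos φ₁ = cos 14.4° / √2.59 = 0.9686/1.609 = 0.6018.
φ₁ = arccos(0.6018) ≈ 53.0°.

53.0°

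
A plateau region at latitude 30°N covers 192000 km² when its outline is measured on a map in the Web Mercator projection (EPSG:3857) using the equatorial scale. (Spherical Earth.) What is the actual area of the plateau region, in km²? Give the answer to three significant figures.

144000 km²

For Mercator, h = k = sec φ (a conformal cylindrical projection has a single point scale, 1/cos φ).
Areal scale = k² = sec²φ = 1/cos²(30°) = 1/0.8660² = 1.333.
True area = apparent / (areal scale) = 192000 / 1.333 ≈ 144000 km².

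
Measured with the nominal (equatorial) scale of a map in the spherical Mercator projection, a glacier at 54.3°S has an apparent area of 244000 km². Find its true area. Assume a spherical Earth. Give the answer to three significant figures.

Mercator is conformal, so the point scale is isotropic: h = k = sec φ = 1/cos φ.
Areal scale = k² = sec²φ = 1/cos²(54.3°) = 1/0.5835² = 2.937.
True area = apparent / (areal scale) = 244000 / 2.937 ≈ 83100 km².

83100 km²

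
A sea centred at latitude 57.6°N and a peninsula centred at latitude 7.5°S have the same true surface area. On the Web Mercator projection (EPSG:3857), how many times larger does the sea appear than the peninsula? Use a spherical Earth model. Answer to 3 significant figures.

3.42

On Mercator, area is exaggerated by sec²φ = 1/cos²φ.
At 57.6°: sec²(57.6°) = 1/0.5358² = 3.483.
At 7.5°: sec²(7.5°) = 1/0.9914² = 1.017.
Ratio = 3.483/1.017 = cos²(7.5°)/cos²(57.6°) ≈ 3.42.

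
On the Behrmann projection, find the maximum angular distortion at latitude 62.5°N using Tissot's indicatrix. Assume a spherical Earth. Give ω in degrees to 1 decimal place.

The Behrmann projection is cylindrical equal-area with φ₀ = 30°. For cylindrical equal-area with standard parallel φ₀, h = cos φ / cos φ₀ and k = cos φ₀ / cos φ, so h·k = 1.
At 62.5°: h = 0.5332, k = 1.876; principal scales a = 1.876, b = 0.5332.
sin(ω/2) = (a − b)/(a + b) = 1.342/2.409 = 0.5573, so ω = 2 arcsin(0.5573) ≈ 67.7°.

67.7°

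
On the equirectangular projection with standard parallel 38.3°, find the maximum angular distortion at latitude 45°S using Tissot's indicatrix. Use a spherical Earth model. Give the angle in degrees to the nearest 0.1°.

With standard parallel φ₀ = 38.3°, the equirectangular projection gives x = Rλ cos φ₀, y = Rφ, so h = 1 and k = cos 38.3° / cos φ.
At 45°: h = 1.000, k = 1.110; principal scales a = 1.110, b = 1.000.
sin(ω/2) = (a − b)/(a + b) = 0.1098/2.110 = 0.05206, so ω = 2 arcsin(0.05206) ≈ 6.0°.

6.0°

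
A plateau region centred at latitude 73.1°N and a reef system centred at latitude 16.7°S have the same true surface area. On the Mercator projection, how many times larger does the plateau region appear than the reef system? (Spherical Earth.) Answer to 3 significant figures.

On Mercator, area is exaggerated by sec²φ = 1/cos²φ.
At 73.1°: sec²(73.1°) = 1/0.2907² = 11.83.
At 16.7°: sec²(16.7°) = 1/0.9578² = 1.090.
Ratio = 11.83/1.090 = cos²(16.7°)/cos²(73.1°) ≈ 10.9.

10.9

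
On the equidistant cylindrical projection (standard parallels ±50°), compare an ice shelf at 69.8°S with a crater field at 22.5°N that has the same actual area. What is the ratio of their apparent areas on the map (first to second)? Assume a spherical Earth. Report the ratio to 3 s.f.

2.68

With standard parallel φ₀ = 50°, the equirectangular projection gives x = Rλ cos φ₀, y = Rφ, so h = 1 and k = cos 50° / cos φ.
Areal scale at 69.8°: h·k = 1.000 × 1.862 = 1.862.
Areal scale at 22.5°: h·k = 1.000 × 0.6957 = 0.6957.
Ratio = 1.862/0.6957 ≈ 2.68.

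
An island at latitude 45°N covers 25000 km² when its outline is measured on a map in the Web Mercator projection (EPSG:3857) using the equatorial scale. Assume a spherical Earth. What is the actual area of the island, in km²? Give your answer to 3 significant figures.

For Mercator, h = k = sec φ (a conformal cylindrical projection has a single point scale, 1/cos φ).
Areal scale = k² = sec²φ = 1/cos²(45°) = 1/0.7071² = 2.000.
True area = apparent / (areal scale) = 25000 / 2.000 ≈ 12500 km².

12500 km²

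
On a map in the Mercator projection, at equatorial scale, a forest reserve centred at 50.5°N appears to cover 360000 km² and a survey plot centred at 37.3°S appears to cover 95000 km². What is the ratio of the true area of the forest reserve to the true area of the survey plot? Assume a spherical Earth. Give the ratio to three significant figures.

Since Mercator area scale is 1/cos²φ, the true area equals the apparent area multiplied by cos²φ.
True area of forest reserve: 360000 × cos²(50.5°) = 360000 × 0.4046 = 145700 km².
True area of survey plot: 95000 × cos²(37.3°) = 95000 × 0.6328 = 60110 km².
Ratio = 145700 / 60110 ≈ 2.42.

2.42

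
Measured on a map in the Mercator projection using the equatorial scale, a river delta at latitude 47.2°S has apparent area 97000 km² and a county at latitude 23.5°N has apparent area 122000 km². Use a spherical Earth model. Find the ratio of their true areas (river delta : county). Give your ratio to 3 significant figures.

Mercator's areal exaggeration is sec²φ; hence true area = (apparent area) · cos²φ.
True area of river delta: 97000 × cos²(47.2°) = 97000 × 0.4616 = 44780 km².
True area of county: 122000 × cos²(23.5°) = 122000 × 0.8410 = 102600 km².
Ratio = 44780 / 102600 ≈ 0.436.

0.436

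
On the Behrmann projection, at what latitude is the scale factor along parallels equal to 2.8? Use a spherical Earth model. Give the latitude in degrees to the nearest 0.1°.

72.0°

The Behrmann projection is cylindrical equal-area with φ₀ = 30°. Cylindrical equal-area (φ₀ = 30°): h = cos φ / cos 30° along meridians, k = cos 30° / cos φ along parallels; h·k = 1.
k = cos φ₀ / cos φ = 2.8  ⇒  cos φ = cos 30° / 2.8 = 0.3093.
φ = arccos(0.3093) ≈ 72.0°.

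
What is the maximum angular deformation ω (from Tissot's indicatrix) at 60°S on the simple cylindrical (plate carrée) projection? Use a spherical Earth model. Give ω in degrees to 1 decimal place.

For the equirectangular projection with φ₀ = 0 (plate carrée), h = 1 along meridians and k = sec φ along parallels.
At 60°: h = 1.000, k = 2.000; principal scales a = 2.000, b = 1.000.
sin(ω/2) = (a − b)/(a + b) = 1.0000/3.000 = 0.3333, so ω = 2 arcsin(0.3333) ≈ 38.9°.

38.9°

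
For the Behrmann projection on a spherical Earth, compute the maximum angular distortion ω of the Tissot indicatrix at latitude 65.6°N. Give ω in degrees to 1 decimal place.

78.0°

The Behrmann projection is cylindrical equal-area with φ₀ = 30°. For cylindrical equal-area with standard parallel φ₀, h = cos φ / cos φ₀ and k = cos φ₀ / cos φ, so h·k = 1.
At 65.6°: h = 0.4770, k = 2.096; principal scales a = 2.096, b = 0.4770.
sin(ω/2) = (a − b)/(a + b) = 1.619/2.573 = 0.6293, so ω = 2 arcsin(0.6293) ≈ 78.0°.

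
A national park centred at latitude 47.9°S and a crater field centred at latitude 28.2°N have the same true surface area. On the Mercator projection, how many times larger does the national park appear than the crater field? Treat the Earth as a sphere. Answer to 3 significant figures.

Mercator is conformal with k = sec φ, so areal scale = k² = sec²φ.
At 47.9°: sec²(47.9°) = 1/0.6704² = 2.225.
At 28.2°: sec²(28.2°) = 1/0.8813² = 1.288.
Ratio = 2.225/1.288 = cos²(28.2°)/cos²(47.9°) ≈ 1.73.

1.73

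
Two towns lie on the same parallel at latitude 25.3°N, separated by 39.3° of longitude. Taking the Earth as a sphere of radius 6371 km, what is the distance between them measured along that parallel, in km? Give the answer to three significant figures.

3950 km

Arc length along a parallel = R cos φ · Δλ (with Δλ in radians).
= 6371 × cos 25.3° × (39.3° × π/180) = 6371 × 0.9041 × 0.6859 ≈ 3950 km.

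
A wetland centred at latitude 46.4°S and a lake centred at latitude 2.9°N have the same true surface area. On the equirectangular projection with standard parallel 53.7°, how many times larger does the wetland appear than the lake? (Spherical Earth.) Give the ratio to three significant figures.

In the equirectangular projection with standard parallel φ₀ = 53.7° (x = Rλ cos φ₀, y = Rφ), meridians are true-scale (h = 1) and the parallel scale is k = cos φ₀ / cos φ.
Areal scale at 46.4°: h·k = 1.000 × 0.8585 = 0.8585.
Areal scale at 2.9°: h·k = 1.000 × 0.5928 = 0.5928.
Ratio = 0.8585/0.5928 ≈ 1.45.

1.45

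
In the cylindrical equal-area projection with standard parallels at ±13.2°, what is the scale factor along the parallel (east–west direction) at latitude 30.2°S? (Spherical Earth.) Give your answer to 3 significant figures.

1.13

A cylindrical equal-area projection with standard parallel φ₀ has meridian scale h = cos φ / cos φ₀ and parallel scale k = cos φ₀ / cos φ (so areas are preserved, h·k = 1).
k = cos 13.2° / cos 30.2° = 0.9736/0.8643 = 1.126.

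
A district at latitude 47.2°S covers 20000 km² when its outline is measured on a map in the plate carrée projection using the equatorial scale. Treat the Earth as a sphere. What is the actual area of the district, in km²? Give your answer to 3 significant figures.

13600 km²

Plate carrée maps x = Rλ, y = Rφ. The meridian scale is h = 1 and the parallel scale is k = 1/cos φ = sec φ.
Areal scale = h·k = 1 × sec φ; at 47.2°, h = 1.000, k = 1.472, so h·k = 1.472.
True area = apparent / (areal scale) = 20000 / 1.472 ≈ 13600 km².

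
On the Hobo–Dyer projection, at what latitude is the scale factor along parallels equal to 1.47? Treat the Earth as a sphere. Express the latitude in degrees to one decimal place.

Hobo–Dyer is a cylindrical equal-area projection with standard parallels at ±37.5°. Cylindrical equal-area (φ₀ = 37.5°): h = cos φ / cos 37.5° along meridians, k = cos 37.5° / cos φ along parallels; h·k = 1.
k = cos φ₀ / cos φ = 1.47  ⇒  cos φ = cos 37.5° / 1.47 = 0.5397.
φ = arccos(0.5397) ≈ 57.3°.

57.3°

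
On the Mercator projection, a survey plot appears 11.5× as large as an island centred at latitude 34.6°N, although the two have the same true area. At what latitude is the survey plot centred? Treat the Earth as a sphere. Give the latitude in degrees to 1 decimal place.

76.0°

Mercator areal scale is sec²φ, so apparent-area ratio = sec²φ₁ / sec²φ₂ = cos²φ₂ / cos²φ₁.
cos²φ₂ / cos²φ₁ = 11.5  ⇒  cos φ₁ = cos 34.6° / √11.5 = 0.8231/3.391 = 0.2427.
φ₁ = arccos(0.2427) ≈ 76.0°.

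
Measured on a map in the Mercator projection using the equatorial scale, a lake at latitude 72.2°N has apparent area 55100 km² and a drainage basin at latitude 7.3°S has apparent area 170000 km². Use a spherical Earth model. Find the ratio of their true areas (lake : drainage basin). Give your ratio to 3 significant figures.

0.0308

On Mercator the areal scale is sec²φ, so true area = apparent × cos²φ.
True area of lake: 55100 × cos²(72.2°) = 55100 × 0.09345 = 5149 km².
True area of drainage basin: 170000 × cos²(7.3°) = 170000 × 0.9839 = 167300 km².
Ratio = 5149 / 167300 ≈ 0.0308.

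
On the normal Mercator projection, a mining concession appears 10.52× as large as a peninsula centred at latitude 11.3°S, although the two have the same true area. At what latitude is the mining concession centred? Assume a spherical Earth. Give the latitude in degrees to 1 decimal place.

72.4°

For equal true areas on Mercator, apparent areas scale as sec²φ, so the ratio is cos²φ₂ / cos²φ₁.
cos²φ₂ / cos²φ₁ = 10.52  ⇒  cos φ₁ = cos 11.3° / √10.52 = 0.9806/3.243 = 0.3023.
φ₁ = arccos(0.3023) ≈ 72.4°.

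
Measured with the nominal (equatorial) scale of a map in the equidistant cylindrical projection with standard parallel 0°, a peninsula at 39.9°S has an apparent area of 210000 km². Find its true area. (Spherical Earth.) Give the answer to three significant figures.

In the plate carrée (x = Rλ, y = Rφ), meridians are true-scale (h = 1) and parallels are stretched by k = sec φ.
Areal scale = h·k = 1 × sec φ; at 39.9°, h = 1.000, k = 1.304, so h·k = 1.304.
True area = apparent / (areal scale) = 210000 / 1.304 ≈ 161000 km².

161000 km²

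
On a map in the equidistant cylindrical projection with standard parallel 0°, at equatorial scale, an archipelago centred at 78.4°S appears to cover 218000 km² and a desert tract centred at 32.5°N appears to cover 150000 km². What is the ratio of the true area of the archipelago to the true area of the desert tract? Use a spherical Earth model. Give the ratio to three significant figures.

Plate carrée has h = 1 and k = sec φ, giving areal scale sec φ; true area = (apparent area) · cos φ.
True area of archipelago: 218000 × cos(78.4°) = 218000 × 0.2011 = 43830 km².
True area of desert tract: 150000 × cos(32.5°) = 150000 × 0.8434 = 126500 km².
Ratio = 43830 / 126500 ≈ 0.346.

0.346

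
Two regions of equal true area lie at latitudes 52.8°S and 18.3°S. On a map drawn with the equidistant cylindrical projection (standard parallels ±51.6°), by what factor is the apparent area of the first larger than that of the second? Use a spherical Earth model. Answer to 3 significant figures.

The equidistant cylindrical projection with φ₀ = 51.6° has h = 1 (meridians true) and k = cos φ₀ / cos φ along parallels.
Areal scale at 52.8°: h·k = 1.000 × 1.027 = 1.027.
Areal scale at 18.3°: h·k = 1.000 × 0.6542 = 0.6542.
Ratio = 1.027/0.6542 ≈ 1.57.

1.57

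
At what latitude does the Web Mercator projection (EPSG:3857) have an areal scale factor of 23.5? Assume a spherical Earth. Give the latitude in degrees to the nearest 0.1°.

Mercator areal scale is sec²φ.
sec²φ = 23.5  ⇒  cos²φ = 0.04255  ⇒  cos φ = 0.2063.
φ = arccos(0.2063) ≈ 78.1°.

78.1°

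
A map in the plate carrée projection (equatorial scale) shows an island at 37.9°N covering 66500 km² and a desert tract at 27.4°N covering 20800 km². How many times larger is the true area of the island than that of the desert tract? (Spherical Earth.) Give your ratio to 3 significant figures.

2.84

On the plate carrée, areal scale = h·k = 1 × sec φ, so true area = apparent × cos φ.
True area of island: 66500 × cos(37.9°) = 66500 × 0.7891 = 52470 km².
True area of desert tract: 20800 × cos(27.4°) = 20800 × 0.8878 = 18470 km².
Ratio = 52470 / 18470 ≈ 2.84.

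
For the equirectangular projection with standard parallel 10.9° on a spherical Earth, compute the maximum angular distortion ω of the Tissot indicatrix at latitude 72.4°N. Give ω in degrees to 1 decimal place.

The equidistant cylindrical projection with φ₀ = 10.9° has h = 1 (meridians true) and k = cos φ₀ / cos φ along parallels.
At 72.4°: h = 1.000, k = 3.248; principal scales a = 3.248, b = 1.000.
sin(ω/2) = (a − b)/(a + b) = 2.248/4.248 = 0.5291, so ω = 2 arcsin(0.5291) ≈ 63.9°.

63.9°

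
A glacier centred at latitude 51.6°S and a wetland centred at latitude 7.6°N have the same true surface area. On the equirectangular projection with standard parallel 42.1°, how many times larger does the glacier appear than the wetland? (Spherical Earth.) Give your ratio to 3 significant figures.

1.60

With standard parallel φ₀ = 42.1°, the equirectangular projection gives x = Rλ cos φ₀, y = Rφ, so h = 1 and k = cos 42.1° / cos φ.
Areal scale at 51.6°: h·k = 1.000 × 1.195 = 1.195.
Areal scale at 7.6°: h·k = 1.000 × 0.7486 = 0.7486.
Ratio = 1.195/0.7486 ≈ 1.60.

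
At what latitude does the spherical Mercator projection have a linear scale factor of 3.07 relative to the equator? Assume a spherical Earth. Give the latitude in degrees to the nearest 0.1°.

Mercator scale is k = sec φ = 1/cos φ.
1/cos φ = 3.07  ⇒  cos φ = 0.3257  ⇒  φ = arccos(0.3257) ≈ 71.0°.

71.0°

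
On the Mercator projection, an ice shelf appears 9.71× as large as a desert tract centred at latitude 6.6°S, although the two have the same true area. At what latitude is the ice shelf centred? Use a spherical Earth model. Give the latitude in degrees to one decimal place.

For equal true areas on Mercator, apparent areas scale as sec²φ, so the ratio is cos²φ₂ / cos²φ₁.
cos²φ₂ / cos²φ₁ = 9.71  ⇒  cos φ₁ = cos 6.6° / √9.71 = 0.9934/3.116 = 0.3188.
φ₁ = arccos(0.3188) ≈ 71.4°.

71.4°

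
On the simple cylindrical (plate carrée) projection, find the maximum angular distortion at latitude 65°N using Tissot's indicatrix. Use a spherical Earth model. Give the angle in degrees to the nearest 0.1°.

For the equirectangular projection with φ₀ = 0 (plate carrée), h = 1 along meridians and k = sec φ along parallels.
At 65°: h = 1.000, k = 2.366; principal scales a = 2.366, b = 1.000.
sin(ω/2) = (a − b)/(a + b) = 1.366/3.366 = 0.4059, so ω = 2 arcsin(0.4059) ≈ 47.9°.

47.9°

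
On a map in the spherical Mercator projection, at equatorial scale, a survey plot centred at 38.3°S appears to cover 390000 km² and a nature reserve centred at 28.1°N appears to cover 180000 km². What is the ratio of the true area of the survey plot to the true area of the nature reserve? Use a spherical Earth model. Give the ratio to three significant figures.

1.71

Since Mercator area scale is 1/cos²φ, the true area equals the apparent area multiplied by cos²φ.
True area of survey plot: 390000 × cos²(38.3°) = 390000 × 0.6159 = 240200 km².
True area of nature reserve: 180000 × cos²(28.1°) = 180000 × 0.7781 = 140100 km².
Ratio = 240200 / 140100 ≈ 1.71.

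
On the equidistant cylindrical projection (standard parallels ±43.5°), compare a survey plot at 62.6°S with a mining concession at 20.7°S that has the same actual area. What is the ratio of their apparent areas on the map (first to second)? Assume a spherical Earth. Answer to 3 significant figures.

2.03

In the equirectangular projection with standard parallel φ₀ = 43.5° (x = Rλ cos φ₀, y = Rφ), meridians are true-scale (h = 1) and the parallel scale is k = cos φ₀ / cos φ.
Areal scale at 62.6°: h·k = 1.000 × 1.576 = 1.576.
Areal scale at 20.7°: h·k = 1.000 × 0.7754 = 0.7754.
Ratio = 1.576/0.7754 ≈ 2.03.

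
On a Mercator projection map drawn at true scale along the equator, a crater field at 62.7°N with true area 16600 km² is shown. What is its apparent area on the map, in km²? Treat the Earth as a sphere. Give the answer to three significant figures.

The Mercator projection is conformal; its linear scale factor is the same in every direction and equals sec φ = 1/cos φ.
Areal scale = k² = sec²φ = 1/cos²(62.7°) = 1/0.4586² = 4.754.
Apparent area = 16600 × 4.754 ≈ 78900 km².

78900 km²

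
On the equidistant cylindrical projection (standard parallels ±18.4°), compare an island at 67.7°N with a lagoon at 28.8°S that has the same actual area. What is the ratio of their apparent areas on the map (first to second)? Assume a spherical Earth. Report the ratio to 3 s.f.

2.31

With standard parallel φ₀ = 18.4°, the equirectangular projection gives x = Rλ cos φ₀, y = Rφ, so h = 1 and k = cos 18.4° / cos φ.
Areal scale at 67.7°: h·k = 1.000 × 2.501 = 2.501.
Areal scale at 28.8°: h·k = 1.000 × 1.083 = 1.083.
Ratio = 2.501/1.083 ≈ 2.31.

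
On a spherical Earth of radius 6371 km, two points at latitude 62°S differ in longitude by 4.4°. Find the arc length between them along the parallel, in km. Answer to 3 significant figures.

Arc length along a parallel = R cos φ · Δλ (with Δλ in radians).
= 6371 × cos 62° × (4.4° × π/180) = 6371 × 0.4695 × 0.07679 ≈ 230 km.

230 km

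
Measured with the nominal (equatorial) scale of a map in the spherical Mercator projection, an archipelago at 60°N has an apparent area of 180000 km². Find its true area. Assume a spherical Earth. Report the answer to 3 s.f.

Mercator is conformal, so the point scale is isotropic: h = k = sec φ = 1/cos φ.
Areal scale = k² = sec²φ = 1/cos²(60°) = 1/0.5000² = 4.000.
True area = apparent / (areal scale) = 180000 / 4.000 ≈ 45000 km².

45000 km²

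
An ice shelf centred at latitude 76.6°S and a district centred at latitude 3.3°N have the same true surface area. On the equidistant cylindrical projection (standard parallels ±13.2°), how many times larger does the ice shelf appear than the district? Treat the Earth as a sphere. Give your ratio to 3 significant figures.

4.31

With standard parallel φ₀ = 13.2°, the equirectangular projection gives x = Rλ cos φ₀, y = Rφ, so h = 1 and k = cos 13.2° / cos φ.
Areal scale at 76.6°: h·k = 1.000 × 4.201 = 4.201.
Areal scale at 3.3°: h·k = 1.000 × 0.9752 = 0.9752.
Ratio = 4.201/0.9752 ≈ 4.31.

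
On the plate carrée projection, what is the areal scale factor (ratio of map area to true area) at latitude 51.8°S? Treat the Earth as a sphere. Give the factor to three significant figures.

1.62

In the plate carrée (x = Rλ, y = Rφ), meridians are true-scale (h = 1) and parallels are stretched by k = sec φ.
Areal scale = h·k = 1 × sec φ; at 51.8°, h = 1.000, k = 1.617, so h·k = 1.617.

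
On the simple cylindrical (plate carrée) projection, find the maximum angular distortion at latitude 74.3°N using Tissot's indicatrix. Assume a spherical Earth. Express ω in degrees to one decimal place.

In the plate carrée (x = Rλ, y = Rφ), meridians are true-scale (h = 1) and parallels are stretched by k = sec φ.
At 74.3°: h = 1.000, k = 3.695; principal scales a = 3.695, b = 1.000.
sin(ω/2) = (a − b)/(a + b) = 2.695/4.695 = 0.5741, so ω = 2 arcsin(0.5741) ≈ 70.1°.

70.1°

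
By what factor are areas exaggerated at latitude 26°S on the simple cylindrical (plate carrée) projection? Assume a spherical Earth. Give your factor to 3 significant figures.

In the plate carrée (x = Rλ, y = Rφ), meridians are true-scale (h = 1) and parallels are stretched by k = sec φ.
Areal scale = h·k = 1 × sec φ; at 26°, h = 1.000, k = 1.113, so h·k = 1.113.

1.11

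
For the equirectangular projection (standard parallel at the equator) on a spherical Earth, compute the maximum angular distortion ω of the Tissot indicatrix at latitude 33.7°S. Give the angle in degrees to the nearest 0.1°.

In the plate carrée (x = Rλ, y = Rφ), meridians are true-scale (h = 1) and parallels are stretched by k = sec φ.
At 33.7°: h = 1.000, k = 1.202; principal scales a = 1.202, b = 1.000.
sin(ω/2) = (a − b)/(a + b) = 0.2020/2.202 = 0.09173, so ω = 2 arcsin(0.09173) ≈ 10.5°.

10.5°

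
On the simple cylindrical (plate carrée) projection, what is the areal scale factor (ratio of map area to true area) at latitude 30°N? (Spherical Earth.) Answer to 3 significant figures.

In the plate carrée (x = Rλ, y = Rφ), meridians are true-scale (h = 1) and parallels are stretched by k = sec φ.
Areal scale = h·k = 1 × sec φ; at 30°, h = 1.000, k = 1.155, so h·k = 1.155.

1.15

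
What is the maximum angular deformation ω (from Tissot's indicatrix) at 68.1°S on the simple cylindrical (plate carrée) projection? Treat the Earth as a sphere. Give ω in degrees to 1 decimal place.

54.3°

In the plate carrée (x = Rλ, y = Rφ), meridians are true-scale (h = 1) and parallels are stretched by k = sec φ.
At 68.1°: h = 1.000, k = 2.681; principal scales a = 2.681, b = 1.000.
sin(ω/2) = (a − b)/(a + b) = 1.681/3.681 = 0.4567, so ω = 2 arcsin(0.4567) ≈ 54.3°.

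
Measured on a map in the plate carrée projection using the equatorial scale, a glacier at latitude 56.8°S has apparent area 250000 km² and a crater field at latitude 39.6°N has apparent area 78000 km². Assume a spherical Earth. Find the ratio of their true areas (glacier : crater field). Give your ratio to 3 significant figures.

On the plate carrée, areal scale = h·k = 1 × sec φ, so true area = apparent × cos φ.
True area of glacier: 250000 × cos(56.8°) = 250000 × 0.5476 = 136900 km².
True area of crater field: 78000 × cos(39.6°) = 78000 × 0.7705 = 60100 km².
Ratio = 136900 / 60100 ≈ 2.28.

2.28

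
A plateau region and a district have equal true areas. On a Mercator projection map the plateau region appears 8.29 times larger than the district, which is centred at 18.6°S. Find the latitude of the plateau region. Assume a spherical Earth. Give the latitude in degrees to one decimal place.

On Mercator, (apparent₁)/(apparent₂) = sec²φ₁ / sec²φ₂ when true areas are equal.
cos²φ₂ / cos²φ₁ = 8.29  ⇒  cos φ₁ = cos 18.6° / √8.29 = 0.9478/2.879 = 0.3292.
φ₁ = arccos(0.3292) ≈ 70.8°.

70.8°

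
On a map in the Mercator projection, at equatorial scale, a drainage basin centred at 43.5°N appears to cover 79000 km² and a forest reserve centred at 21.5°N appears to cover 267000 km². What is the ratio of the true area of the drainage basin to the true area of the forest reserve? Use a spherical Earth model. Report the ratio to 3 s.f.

0.180

Since Mercator area scale is 1/cos²φ, the true area equals the apparent area multiplied by cos²φ.
True area of drainage basin: 79000 × cos²(43.5°) = 79000 × 0.5262 = 41570 km².
True area of forest reserve: 267000 × cos²(21.5°) = 267000 × 0.8657 = 231100 km².
Ratio = 41570 / 231100 ≈ 0.180.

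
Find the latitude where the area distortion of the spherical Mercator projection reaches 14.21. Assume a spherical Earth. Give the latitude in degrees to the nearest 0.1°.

Mercator areal scale is sec²φ.
sec²φ = 14.21  ⇒  cos²φ = 0.07037  ⇒  cos φ = 0.2653.
φ = arccos(0.2653) ≈ 74.6°.

74.6°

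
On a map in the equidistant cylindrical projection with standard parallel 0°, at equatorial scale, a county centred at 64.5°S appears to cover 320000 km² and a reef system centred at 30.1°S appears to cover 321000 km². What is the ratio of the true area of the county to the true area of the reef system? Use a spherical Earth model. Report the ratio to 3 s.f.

0.496

On the plate carrée, areal scale = h·k = 1 × sec φ, so true area = apparent × cos φ.
True area of county: 320000 × cos(64.5°) = 320000 × 0.4305 = 137800 km².
True area of reef system: 321000 × cos(30.1°) = 321000 × 0.8652 = 277700 km².
Ratio = 137800 / 277700 ≈ 0.496.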